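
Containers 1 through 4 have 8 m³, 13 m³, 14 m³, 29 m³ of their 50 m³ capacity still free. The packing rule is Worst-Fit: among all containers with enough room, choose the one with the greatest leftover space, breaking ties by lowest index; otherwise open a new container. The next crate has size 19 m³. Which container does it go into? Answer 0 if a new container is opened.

Containers with room: container 4 (29 m³).
Most room is container 4 with 29 m³ free.

4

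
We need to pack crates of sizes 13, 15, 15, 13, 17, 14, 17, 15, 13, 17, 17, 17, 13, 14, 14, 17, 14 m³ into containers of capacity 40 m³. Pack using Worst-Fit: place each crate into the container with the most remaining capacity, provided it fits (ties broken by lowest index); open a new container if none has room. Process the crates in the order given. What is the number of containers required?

Put 13 m³ in container 1; 27 m³ remain.
Put 15 m³ in container 1; 12 m³ remain.
Put 15 m³ in container 2; 25 m³ remain.
Put 13 m³ in container 2; 12 m³ remain.
Put 17 m³ in container 3; 23 m³ remain.
Put 14 m³ in container 3; 9 m³ remain.
Put 17 m³ in container 4; 23 m³ remain.
Put 15 m³ in container 4; 8 m³ remain.
Put 13 m³ in container 5; 27 m³ remain.
Put 17 m³ in container 5; 10 m³ remain.
Put 17 m³ in container 6; 23 m³ remain.
Put 17 m³ in container 6; 6 m³ remain.
Put 13 m³ in container 7; 27 m³ remain.
Put 14 m³ in container 7; 13 m³ remain.
Put 14 m³ in container 8; 26 m³ remain.
Put 17 m³ in container 8; 9 m³ remain.
Put 14 m³ in container 9; 26 m³ remain.

9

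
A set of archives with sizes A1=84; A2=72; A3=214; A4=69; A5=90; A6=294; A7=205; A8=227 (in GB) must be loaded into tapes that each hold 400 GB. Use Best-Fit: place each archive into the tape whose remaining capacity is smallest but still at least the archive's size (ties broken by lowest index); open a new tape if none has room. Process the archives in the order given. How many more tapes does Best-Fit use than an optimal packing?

Best-Fit: [84,72,214] [69,90,205] [294] [227] → 4 tapes.
Total size 1255 GB; any packing needs at least ⌈1255/400⌉ = 4 tapes.
So 4 is already optimal.

0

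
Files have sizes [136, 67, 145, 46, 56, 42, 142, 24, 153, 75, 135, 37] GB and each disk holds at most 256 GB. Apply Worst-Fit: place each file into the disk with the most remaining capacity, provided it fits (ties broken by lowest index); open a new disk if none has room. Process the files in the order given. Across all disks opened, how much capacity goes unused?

222

disk 1: place 136 GB, 120 GB left
disk 1: place 67 GB, 53 GB left
disk 2: place 145 GB, 111 GB left
disk 2: place 46 GB, 65 GB left
disk 2: place 56 GB, 9 GB left
disk 1: place 42 GB, 11 GB left
disk 3: place 142 GB, 114 GB left
disk 3: place 24 GB, 90 GB left
disk 4: place 153 GB, 103 GB left
disk 4: place 75 GB, 28 GB left
disk 5: place 135 GB, 121 GB left
disk 5: place 37 GB, 84 GB left
5 disks × 256 GB = 1280 GB; used 1058 GB; unused 222 GB.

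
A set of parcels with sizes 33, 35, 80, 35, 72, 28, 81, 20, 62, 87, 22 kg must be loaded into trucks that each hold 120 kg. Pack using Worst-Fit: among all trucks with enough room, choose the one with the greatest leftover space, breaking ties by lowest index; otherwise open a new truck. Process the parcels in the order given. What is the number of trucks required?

Put 33 kg in truck 1; 87 kg remain.
Put 35 kg in truck 1; 52 kg remain.
Put 80 kg in truck 2; 40 kg remain.
Put 35 kg in truck 1; 17 kg remain.
Put 72 kg in truck 3; 48 kg remain.
Put 28 kg in truck 3; 20 kg remain.
Put 81 kg in truck 4; 39 kg remain.
Put 20 kg in truck 2; 20 kg remain.
Put 62 kg in truck 5; 58 kg remain.
Put 87 kg in truck 6; 33 kg remain.
Put 22 kg in truck 5; 36 kg remain.
Final trucks: [33,35,35] [80,20] [72,28] [81] [62,22] [87].

6 trucks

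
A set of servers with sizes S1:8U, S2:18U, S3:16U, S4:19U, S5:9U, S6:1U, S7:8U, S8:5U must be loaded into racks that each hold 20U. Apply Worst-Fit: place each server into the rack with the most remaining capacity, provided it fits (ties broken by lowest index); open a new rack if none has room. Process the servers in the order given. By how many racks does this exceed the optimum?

0

Worst-Fit: [8,9] [18] [16,1] [19] [8,5] → 5 racks.
Total size 84U; any packing needs at least ⌈84/20⌉ = 5 racks.
So 5 is already optimal.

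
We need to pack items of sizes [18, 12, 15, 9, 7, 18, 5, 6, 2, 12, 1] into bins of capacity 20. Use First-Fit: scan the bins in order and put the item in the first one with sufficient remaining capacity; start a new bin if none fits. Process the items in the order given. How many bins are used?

18 → bin 1 (remaining 2)
12 → bin 2 (remaining 8)
15 → bin 3 (remaining 5)
9 → bin 4 (remaining 11)
7 → bin 2 (remaining 1)
18 → bin 5 (remaining 2)
5 → bin 3 (remaining 0)
6 → bin 4 (remaining 5)
2 → bin 1 (remaining 0)
12 → bin 6 (remaining 8)
1 → bin 2 (remaining 0)
Final bins: [18,2] [12,7,1] [15,5] [9,6] [18] [12].

6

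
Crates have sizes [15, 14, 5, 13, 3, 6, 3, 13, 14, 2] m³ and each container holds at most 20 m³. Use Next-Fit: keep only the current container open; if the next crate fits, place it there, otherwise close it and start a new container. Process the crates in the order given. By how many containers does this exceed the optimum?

Next-Fit: [15] [14,5] [13,3] [6,3] [13] [14,2] → 6 containers.
Total size 88 m³; any packing needs at least ⌈88/20⌉ = 5 containers.
An optimal packing achieves that bound: [15,5] [14,6] [14,3,3] [13,2] [13] → 5 containers.
Excess: 6 − 5 = 1.

1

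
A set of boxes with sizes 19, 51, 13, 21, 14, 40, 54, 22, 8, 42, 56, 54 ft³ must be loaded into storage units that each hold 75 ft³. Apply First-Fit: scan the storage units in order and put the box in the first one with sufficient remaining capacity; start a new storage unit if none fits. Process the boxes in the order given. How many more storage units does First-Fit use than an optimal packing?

First-Fit: [19,51] [13,21,14,22] [40,8] [54] [42] [56] [54] → 7 storage units.
Total size 394 ft³; any packing needs at least ⌈394/75⌉ = 6 storage units.
An optimal packing achieves that bound: [56,19] [54,21] [54,14] [51,22] [42,13,8] [40] → 6 storage units.
Excess: 7 − 6 = 1.

1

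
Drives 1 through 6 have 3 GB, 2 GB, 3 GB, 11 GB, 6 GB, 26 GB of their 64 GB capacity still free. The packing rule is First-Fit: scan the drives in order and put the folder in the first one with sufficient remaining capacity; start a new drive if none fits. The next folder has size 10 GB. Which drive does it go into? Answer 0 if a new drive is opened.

4

Drives with room: drive 4 (11 GB), drive 6 (26 GB).
The first with room is drive 4.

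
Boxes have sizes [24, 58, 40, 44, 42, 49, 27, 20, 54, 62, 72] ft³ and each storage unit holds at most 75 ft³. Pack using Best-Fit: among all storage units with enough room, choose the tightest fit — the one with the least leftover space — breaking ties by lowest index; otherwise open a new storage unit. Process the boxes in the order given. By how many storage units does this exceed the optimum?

Best-Fit: [24,40] [58] [44,27] [42] [49,20] [54] [62] [72] → 8 storage units.
8 boxes exceed 37.5 ft³ (half the capacity), and no two of those can share a storage unit, so at least 8 storage units are needed.
So 8 is already optimal.

0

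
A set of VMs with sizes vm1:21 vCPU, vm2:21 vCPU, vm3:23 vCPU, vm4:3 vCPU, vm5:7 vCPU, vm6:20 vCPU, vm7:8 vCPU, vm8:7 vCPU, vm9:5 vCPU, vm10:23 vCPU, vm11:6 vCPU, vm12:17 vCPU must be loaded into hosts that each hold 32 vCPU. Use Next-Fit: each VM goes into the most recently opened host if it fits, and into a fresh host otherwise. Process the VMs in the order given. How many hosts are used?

Put vm1 (21 vCPU) in host 1; 11 vCPU remain.
Put vm2 (21 vCPU) in host 2; 11 vCPU remain.
Put vm3 (23 vCPU) in host 3; 9 vCPU remain.
Put vm4 (3 vCPU) in host 3; 6 vCPU remain.
Put vm5 (7 vCPU) in host 4; 25 vCPU remain.
Put vm6 (20 vCPU) in host 4; 5 vCPU remain.
Put vm7 (8 vCPU) in host 5; 24 vCPU remain.
Put vm8 (7 vCPU) in host 5; 17 vCPU remain.
Put vm9 (5 vCPU) in host 5; 12 vCPU remain.
Put vm10 (23 vCPU) in host 6; 9 vCPU remain.
Put vm11 (6 vCPU) in host 6; 3 vCPU remain.
Put vm12 (17 vCPU) in host 7; 15 vCPU remain.
Final hosts: [21] [21] [23,3] [7,20] [8,7,5] [23,6] [17].

7 hosts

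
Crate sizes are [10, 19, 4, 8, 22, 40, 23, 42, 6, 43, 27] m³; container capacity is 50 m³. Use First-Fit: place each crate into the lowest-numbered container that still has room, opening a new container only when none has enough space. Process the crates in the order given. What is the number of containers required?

6 containers

Put 10 m³ in container 1; 40 m³ remain.
Put 19 m³ in container 1; 21 m³ remain.
Put 4 m³ in container 1; 17 m³ remain.
Put 8 m³ in container 1; 9 m³ remain.
Put 22 m³ in container 2; 28 m³ remain.
Put 40 m³ in container 3; 10 m³ remain.
Put 23 m³ in container 2; 5 m³ remain.
Put 42 m³ in container 4; 8 m³ remain.
Put 6 m³ in container 1; 3 m³ remain.
Put 43 m³ in container 5; 7 m³ remain.
Put 27 m³ in container 6; 23 m³ remain.
Final containers: [10,19,4,8,6] [22,23] [40] [42] [43] [27].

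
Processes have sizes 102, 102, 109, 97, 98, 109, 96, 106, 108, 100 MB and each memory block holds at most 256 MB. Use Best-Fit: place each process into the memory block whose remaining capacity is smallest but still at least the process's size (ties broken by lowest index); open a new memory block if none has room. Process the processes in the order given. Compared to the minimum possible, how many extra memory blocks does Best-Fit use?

0

Best-Fit: [102,102] [109,97] [98,109] [96,106] [108,100] → 5 memory blocks.
Total size 1027 MB; any packing needs at least ⌈1027/256⌉ = 5 memory blocks.
So 5 is already optimal.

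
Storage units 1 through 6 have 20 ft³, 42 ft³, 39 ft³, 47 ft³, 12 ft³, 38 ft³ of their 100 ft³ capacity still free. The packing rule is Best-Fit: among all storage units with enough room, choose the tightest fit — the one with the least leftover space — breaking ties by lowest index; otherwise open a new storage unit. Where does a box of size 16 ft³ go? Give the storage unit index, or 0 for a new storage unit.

1

Storage units with room: storage unit 1 (20 ft³), storage unit 2 (42 ft³), storage unit 3 (39 ft³), storage unit 4 (47 ft³), storage unit 6 (38 ft³).
Tightest fit is storage unit 1 with 20 ft³ free.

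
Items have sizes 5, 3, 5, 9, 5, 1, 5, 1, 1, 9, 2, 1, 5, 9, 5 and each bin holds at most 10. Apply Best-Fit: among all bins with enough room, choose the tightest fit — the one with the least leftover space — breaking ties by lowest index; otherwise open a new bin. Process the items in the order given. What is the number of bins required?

5 → bin 1 (remaining 5)
3 → bin 1 (remaining 2)
5 → bin 2 (remaining 5)
9 → bin 3 (remaining 1)
5 → bin 2 (remaining 0)
1 → bin 3 (remaining 0)
5 → bin 4 (remaining 5)
1 → bin 1 (remaining 1)
1 → bin 1 (remaining 0)
9 → bin 5 (remaining 1)
2 → bin 4 (remaining 3)
1 → bin 5 (remaining 0)
5 → bin 6 (remaining 5)
9 → bin 7 (remaining 1)
5 → bin 6 (remaining 0)

7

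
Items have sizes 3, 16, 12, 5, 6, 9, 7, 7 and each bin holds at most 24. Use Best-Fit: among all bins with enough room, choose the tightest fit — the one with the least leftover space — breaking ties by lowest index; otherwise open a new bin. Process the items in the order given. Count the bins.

3 bins

Put 3 in bin 1; 21 remain.
Put 16 in bin 1; 5 remain.
Put 12 in bin 2; 12 remain.
Put 5 in bin 1; 0 remain.
Put 6 in bin 2; 6 remain.
Put 9 in bin 3; 15 remain.
Put 7 in bin 3; 8 remain.
Put 7 in bin 3; 1 remain.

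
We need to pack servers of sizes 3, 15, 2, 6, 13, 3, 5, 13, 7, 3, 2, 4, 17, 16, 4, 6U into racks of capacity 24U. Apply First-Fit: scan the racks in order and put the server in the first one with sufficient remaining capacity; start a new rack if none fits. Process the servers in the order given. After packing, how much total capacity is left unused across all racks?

Put 3U in rack 1; 21U remain.
Put 15U in rack 1; 6U remain.
Put 2U in rack 1; 4U remain.
Put 6U in rack 2; 18U remain.
Put 13U in rack 2; 5U remain.
Put 3U in rack 1; 1U remain.
Put 5U in rack 2; 0U remain.
Put 13U in rack 3; 11U remain.
Put 7U in rack 3; 4U remain.
Put 3U in rack 3; 1U remain.
Put 2U in rack 4; 22U remain.
Put 4U in rack 4; 18U remain.
Put 17U in rack 4; 1U remain.
Put 16U in rack 5; 8U remain.
Put 4U in rack 5; 4U remain.
Put 6U in rack 6; 18U remain.
6 racks × 24U = 144U; used 119U; unused 25U.

25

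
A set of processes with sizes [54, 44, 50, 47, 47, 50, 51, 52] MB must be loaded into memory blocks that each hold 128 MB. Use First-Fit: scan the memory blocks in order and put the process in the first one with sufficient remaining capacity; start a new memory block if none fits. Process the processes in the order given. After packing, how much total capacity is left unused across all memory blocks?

54 MB → memory block 1 (remaining 74 MB)
44 MB → memory block 1 (remaining 30 MB)
50 MB → memory block 2 (remaining 78 MB)
47 MB → memory block 2 (remaining 31 MB)
47 MB → memory block 3 (remaining 81 MB)
50 MB → memory block 3 (remaining 31 MB)
51 MB → memory block 4 (remaining 77 MB)
52 MB → memory block 4 (remaining 25 MB)
4 memory blocks × 128 MB = 512 MB; used 395 MB; unused 117 MB.

117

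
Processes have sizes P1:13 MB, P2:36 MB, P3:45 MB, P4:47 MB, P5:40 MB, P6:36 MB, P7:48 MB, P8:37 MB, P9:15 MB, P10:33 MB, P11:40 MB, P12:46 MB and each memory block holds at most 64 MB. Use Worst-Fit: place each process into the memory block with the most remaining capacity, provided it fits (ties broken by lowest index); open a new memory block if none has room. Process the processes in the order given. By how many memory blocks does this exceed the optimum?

Worst-Fit: [13,36] [45] [47] [40] [36,15] [48] [37] [33] [40] [46] → 10 memory blocks.
10 processes exceed 32 MB (half the capacity), and no two of those can share a memory block, so at least 10 memory blocks are needed.
So 10 is already optimal.

0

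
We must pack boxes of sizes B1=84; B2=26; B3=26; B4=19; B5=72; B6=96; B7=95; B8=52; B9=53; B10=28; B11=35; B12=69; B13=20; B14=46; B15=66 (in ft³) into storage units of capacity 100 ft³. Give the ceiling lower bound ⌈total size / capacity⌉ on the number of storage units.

8 storage units

Total size = 84 + 26 + 26 + 19 + 72 + 96 + 95 + 52 + 53 + 28 + 35 + 69 + 20 + 46 + 66 = 787 ft³.
⌈787 / 100⌉ = 8.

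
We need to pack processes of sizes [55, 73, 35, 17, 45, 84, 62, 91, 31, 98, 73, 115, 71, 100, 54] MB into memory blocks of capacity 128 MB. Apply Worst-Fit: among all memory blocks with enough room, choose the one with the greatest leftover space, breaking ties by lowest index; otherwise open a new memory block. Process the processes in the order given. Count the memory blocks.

Put 55 MB in memory block 1; 73 MB remain.
Put 73 MB in memory block 1; 0 MB remain.
Put 35 MB in memory block 2; 93 MB remain.
Put 17 MB in memory block 2; 76 MB remain.
Put 45 MB in memory block 2; 31 MB remain.
Put 84 MB in memory block 3; 44 MB remain.
Put 62 MB in memory block 4; 66 MB remain.
Put 91 MB in memory block 5; 37 MB remain.
Put 31 MB in memory block 4; 35 MB remain.
Put 98 MB in memory block 6; 30 MB remain.
Put 73 MB in memory block 7; 55 MB remain.
Put 115 MB in memory block 8; 13 MB remain.
Put 71 MB in memory block 9; 57 MB remain.
Put 100 MB in memory block 10; 28 MB remain.
Put 54 MB in memory block 9; 3 MB remain.

10 memory blocks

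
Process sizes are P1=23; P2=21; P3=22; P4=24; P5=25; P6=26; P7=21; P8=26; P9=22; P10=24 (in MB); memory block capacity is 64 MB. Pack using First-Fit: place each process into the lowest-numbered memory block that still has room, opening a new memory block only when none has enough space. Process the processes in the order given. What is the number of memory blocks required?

memory block 1: place P1 (23 MB), 41 MB left
memory block 1: place P2 (21 MB), 20 MB left
memory block 2: place P3 (22 MB), 42 MB left
memory block 2: place P4 (24 MB), 18 MB left
memory block 3: place P5 (25 MB), 39 MB left
memory block 3: place P6 (26 MB), 13 MB left
memory block 4: place P7 (21 MB), 43 MB left
memory block 4: place P8 (26 MB), 17 MB left
memory block 5: place P9 (22 MB), 42 MB left
memory block 5: place P10 (24 MB), 18 MB left
Final memory blocks: [23,21] [22,24] [25,26] [21,26] [22,24].

5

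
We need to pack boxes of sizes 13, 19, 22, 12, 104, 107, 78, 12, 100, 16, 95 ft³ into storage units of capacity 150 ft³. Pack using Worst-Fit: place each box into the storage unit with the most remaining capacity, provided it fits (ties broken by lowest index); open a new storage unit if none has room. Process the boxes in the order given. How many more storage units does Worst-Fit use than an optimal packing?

0

Worst-Fit: [13,19,22,12,78] [104,12] [107] [100,16] [95] → 5 storage units.
5 boxes exceed 75 ft³ (half the capacity), and no two of those can share a storage unit, so at least 5 storage units are needed.
So 5 is already optimal.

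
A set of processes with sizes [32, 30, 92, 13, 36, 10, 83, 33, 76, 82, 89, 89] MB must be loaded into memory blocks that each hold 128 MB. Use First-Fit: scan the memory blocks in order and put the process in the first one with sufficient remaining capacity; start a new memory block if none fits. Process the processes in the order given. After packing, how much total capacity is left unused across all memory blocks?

231

Put 32 MB in memory block 1; 96 MB remain.
Put 30 MB in memory block 1; 66 MB remain.
Put 92 MB in memory block 2; 36 MB remain.
Put 13 MB in memory block 1; 53 MB remain.
Put 36 MB in memory block 1; 17 MB remain.
Put 10 MB in memory block 1; 7 MB remain.
Put 83 MB in memory block 3; 45 MB remain.
Put 33 MB in memory block 2; 3 MB remain.
Put 76 MB in memory block 4; 52 MB remain.
Put 82 MB in memory block 5; 46 MB remain.
Put 89 MB in memory block 6; 39 MB remain.
Put 89 MB in memory block 7; 39 MB remain.
7 memory blocks × 128 MB = 896 MB; used 665 MB; unused 231 MB.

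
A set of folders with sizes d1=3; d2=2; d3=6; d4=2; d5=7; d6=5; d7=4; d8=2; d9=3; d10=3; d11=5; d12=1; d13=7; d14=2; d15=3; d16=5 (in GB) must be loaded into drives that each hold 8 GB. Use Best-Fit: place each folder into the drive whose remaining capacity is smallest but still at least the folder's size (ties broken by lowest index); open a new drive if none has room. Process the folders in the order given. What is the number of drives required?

Put d1 (3 GB) in drive 1; 5 GB remain.
Put d2 (2 GB) in drive 1; 3 GB remain.
Put d3 (6 GB) in drive 2; 2 GB remain.
Put d4 (2 GB) in drive 2; 0 GB remain.
Put d5 (7 GB) in drive 3; 1 GB remain.
Put d6 (5 GB) in drive 4; 3 GB remain.
Put d7 (4 GB) in drive 5; 4 GB remain.
Put d8 (2 GB) in drive 1; 1 GB remain.
Put d9 (3 GB) in drive 4; 0 GB remain.
Put d10 (3 GB) in drive 5; 1 GB remain.
Put d11 (5 GB) in drive 6; 3 GB remain.
Put d12 (1 GB) in drive 1; 0 GB remain.
Put d13 (7 GB) in drive 7; 1 GB remain.
Put d14 (2 GB) in drive 6; 1 GB remain.
Put d15 (3 GB) in drive 8; 5 GB remain.
Put d16 (5 GB) in drive 8; 0 GB remain.

8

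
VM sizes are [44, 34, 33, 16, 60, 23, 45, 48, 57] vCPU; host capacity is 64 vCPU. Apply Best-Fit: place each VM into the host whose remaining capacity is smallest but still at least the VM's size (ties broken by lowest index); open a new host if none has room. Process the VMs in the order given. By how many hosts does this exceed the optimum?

0

Best-Fit: [44,16] [34,23] [33] [60] [45] [48] [57] → 7 hosts.
7 VMs exceed 32 vCPU (half the capacity), and no two of those can share a host, so at least 7 hosts are needed.
So 7 is already optimal.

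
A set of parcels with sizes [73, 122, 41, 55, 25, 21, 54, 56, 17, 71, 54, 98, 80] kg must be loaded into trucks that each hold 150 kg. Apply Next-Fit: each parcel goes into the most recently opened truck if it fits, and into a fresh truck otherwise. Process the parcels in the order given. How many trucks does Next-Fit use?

7 trucks

73 kg → truck 1 (remaining 77 kg)
122 kg → truck 2 (remaining 28 kg)
41 kg → truck 3 (remaining 109 kg)
55 kg → truck 3 (remaining 54 kg)
25 kg → truck 3 (remaining 29 kg)
21 kg → truck 3 (remaining 8 kg)
54 kg → truck 4 (remaining 96 kg)
56 kg → truck 4 (remaining 40 kg)
17 kg → truck 4 (remaining 23 kg)
71 kg → truck 5 (remaining 79 kg)
54 kg → truck 5 (remaining 25 kg)
98 kg → truck 6 (remaining 52 kg)
80 kg → truck 7 (remaining 70 kg)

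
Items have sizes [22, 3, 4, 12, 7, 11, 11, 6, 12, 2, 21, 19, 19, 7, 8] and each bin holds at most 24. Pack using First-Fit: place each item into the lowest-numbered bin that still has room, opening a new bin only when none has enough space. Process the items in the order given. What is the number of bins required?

8

bin 1: place 22, 2 left
bin 2: place 3, 21 left
bin 2: place 4, 17 left
bin 2: place 12, 5 left
bin 3: place 7, 17 left
bin 3: place 11, 6 left
bin 4: place 11, 13 left
bin 3: place 6, 0 left
bin 4: place 12, 1 left
bin 1: place 2, 0 left
bin 5: place 21, 3 left
bin 6: place 19, 5 left
bin 7: place 19, 5 left
bin 8: place 7, 17 left
bin 8: place 8, 9 left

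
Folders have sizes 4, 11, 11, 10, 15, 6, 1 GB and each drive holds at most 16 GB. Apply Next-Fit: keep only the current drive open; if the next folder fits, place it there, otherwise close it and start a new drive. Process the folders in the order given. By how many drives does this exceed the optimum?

Next-Fit: [4,11] [11] [10] [15] [6,1] → 5 drives.
Total size 58 GB; any packing needs at least ⌈58/16⌉ = 4 drives.
An optimal packing achieves that bound: [15,1] [11,4] [11] [10,6] → 4 drives.
Excess: 5 − 4 = 1.

1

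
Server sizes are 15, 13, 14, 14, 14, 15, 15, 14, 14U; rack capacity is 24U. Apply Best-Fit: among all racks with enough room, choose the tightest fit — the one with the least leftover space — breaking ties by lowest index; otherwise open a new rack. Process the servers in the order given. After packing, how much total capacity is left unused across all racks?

88

rack 1: place 15U, 9U left
rack 2: place 13U, 11U left
rack 3: place 14U, 10U left
rack 4: place 14U, 10U left
rack 5: place 14U, 10U left
rack 6: place 15U, 9U left
rack 7: place 15U, 9U left
rack 8: place 14U, 10U left
rack 9: place 14U, 10U left
9 racks × 24U = 216U; used 128U; unused 88U.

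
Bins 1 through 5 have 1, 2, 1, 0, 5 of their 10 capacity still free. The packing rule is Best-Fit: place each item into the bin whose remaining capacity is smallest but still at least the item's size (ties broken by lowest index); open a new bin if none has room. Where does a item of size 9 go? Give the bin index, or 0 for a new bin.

0

No bin has ≥ 9 free, so a new bin is opened.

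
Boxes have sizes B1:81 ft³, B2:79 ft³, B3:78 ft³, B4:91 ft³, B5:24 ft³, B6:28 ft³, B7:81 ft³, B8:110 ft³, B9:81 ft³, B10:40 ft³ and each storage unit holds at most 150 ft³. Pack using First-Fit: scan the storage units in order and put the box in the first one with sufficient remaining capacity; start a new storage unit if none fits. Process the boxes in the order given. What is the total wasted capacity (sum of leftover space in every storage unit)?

357

Put B1 (81 ft³) in storage unit 1; 69 ft³ remain.
Put B2 (79 ft³) in storage unit 2; 71 ft³ remain.
Put B3 (78 ft³) in storage unit 3; 72 ft³ remain.
Put B4 (91 ft³) in storage unit 4; 59 ft³ remain.
Put B5 (24 ft³) in storage unit 1; 45 ft³ remain.
Put B6 (28 ft³) in storage unit 1; 17 ft³ remain.
Put B7 (81 ft³) in storage unit 5; 69 ft³ remain.
Put B8 (110 ft³) in storage unit 6; 40 ft³ remain.
Put B9 (81 ft³) in storage unit 7; 69 ft³ remain.
Put B10 (40 ft³) in storage unit 2; 31 ft³ remain.
7 storage units × 150 ft³ = 1050 ft³; used 693 ft³; unused 357 ft³.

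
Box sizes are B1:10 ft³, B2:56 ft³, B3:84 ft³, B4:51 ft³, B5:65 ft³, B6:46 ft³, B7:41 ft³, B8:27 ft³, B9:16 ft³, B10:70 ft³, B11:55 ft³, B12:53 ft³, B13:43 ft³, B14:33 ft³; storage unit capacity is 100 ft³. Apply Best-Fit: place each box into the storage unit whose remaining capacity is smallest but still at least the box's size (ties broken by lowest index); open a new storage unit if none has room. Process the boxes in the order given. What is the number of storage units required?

7

B1 (10 ft³) → storage unit 1 (remaining 90 ft³)
B2 (56 ft³) → storage unit 1 (remaining 34 ft³)
B3 (84 ft³) → storage unit 2 (remaining 16 ft³)
B4 (51 ft³) → storage unit 3 (remaining 49 ft³)
B5 (65 ft³) → storage unit 4 (remaining 35 ft³)
B6 (46 ft³) → storage unit 3 (remaining 3 ft³)
B7 (41 ft³) → storage unit 5 (remaining 59 ft³)
B8 (27 ft³) → storage unit 1 (remaining 7 ft³)
B9 (16 ft³) → storage unit 2 (remaining 0 ft³)
B10 (70 ft³) → storage unit 6 (remaining 30 ft³)
B11 (55 ft³) → storage unit 5 (remaining 4 ft³)
B12 (53 ft³) → storage unit 7 (remaining 47 ft³)
B13 (43 ft³) → storage unit 7 (remaining 4 ft³)
B14 (33 ft³) → storage unit 4 (remaining 2 ft³)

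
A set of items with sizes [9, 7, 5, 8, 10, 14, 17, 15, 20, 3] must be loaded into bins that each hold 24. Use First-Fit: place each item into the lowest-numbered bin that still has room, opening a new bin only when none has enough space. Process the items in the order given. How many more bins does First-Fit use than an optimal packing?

1

First-Fit: [9,7,5,3] [8,10] [14] [17] [15] [20] → 6 bins.
Total size 108; any packing needs at least ⌈108/24⌉ = 5 bins.
An optimal packing achieves that bound: [20,3] [17,7] [15,9] [14,10] [8,5] → 5 bins.
Excess: 6 − 5 = 1.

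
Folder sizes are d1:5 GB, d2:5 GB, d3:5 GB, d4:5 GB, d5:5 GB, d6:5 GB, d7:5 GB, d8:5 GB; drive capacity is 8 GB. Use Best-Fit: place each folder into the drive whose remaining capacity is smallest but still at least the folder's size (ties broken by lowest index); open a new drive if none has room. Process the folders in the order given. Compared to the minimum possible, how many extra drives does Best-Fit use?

0

Best-Fit: [5] [5] [5] [5] [5] [5] [5] [5] → 8 drives.
8 folders exceed 4 GB (half the capacity), and no two of those can share a drive, so at least 8 drives are needed.
So 8 is already optimal.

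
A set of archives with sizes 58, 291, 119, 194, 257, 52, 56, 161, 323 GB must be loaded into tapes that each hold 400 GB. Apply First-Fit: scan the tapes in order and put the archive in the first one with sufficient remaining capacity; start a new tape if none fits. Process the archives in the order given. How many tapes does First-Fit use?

5 tapes

tape 1: place 58 GB, 342 GB left
tape 1: place 291 GB, 51 GB left
tape 2: place 119 GB, 281 GB left
tape 2: place 194 GB, 87 GB left
tape 3: place 257 GB, 143 GB left
tape 2: place 52 GB, 35 GB left
tape 3: place 56 GB, 87 GB left
tape 4: place 161 GB, 239 GB left
tape 5: place 323 GB, 77 GB left
Final tapes: [58,291] [119,194,52] [257,56] [161] [323].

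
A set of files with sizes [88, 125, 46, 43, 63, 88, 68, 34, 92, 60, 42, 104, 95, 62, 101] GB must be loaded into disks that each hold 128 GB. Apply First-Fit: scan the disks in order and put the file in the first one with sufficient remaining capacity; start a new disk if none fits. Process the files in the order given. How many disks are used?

disk 1: place 88 GB, 40 GB left
disk 2: place 125 GB, 3 GB left
disk 3: place 46 GB, 82 GB left
disk 3: place 43 GB, 39 GB left
disk 4: place 63 GB, 65 GB left
disk 5: place 88 GB, 40 GB left
disk 6: place 68 GB, 60 GB left
disk 1: place 34 GB, 6 GB left
disk 7: place 92 GB, 36 GB left
disk 4: place 60 GB, 5 GB left
disk 6: place 42 GB, 18 GB left
disk 8: place 104 GB, 24 GB left
disk 9: place 95 GB, 33 GB left
disk 10: place 62 GB, 66 GB left
disk 11: place 101 GB, 27 GB left

11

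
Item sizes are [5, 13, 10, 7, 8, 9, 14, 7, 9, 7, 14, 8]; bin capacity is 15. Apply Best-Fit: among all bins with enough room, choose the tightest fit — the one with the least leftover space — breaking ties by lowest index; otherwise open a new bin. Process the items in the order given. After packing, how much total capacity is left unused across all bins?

24

Put 5 in bin 1; 10 remain.
Put 13 in bin 2; 2 remain.
Put 10 in bin 1; 0 remain.
Put 7 in bin 3; 8 remain.
Put 8 in bin 3; 0 remain.
Put 9 in bin 4; 6 remain.
Put 14 in bin 5; 1 remain.
Put 7 in bin 6; 8 remain.
Put 9 in bin 7; 6 remain.
Put 7 in bin 6; 1 remain.
Put 14 in bin 8; 1 remain.
Put 8 in bin 9; 7 remain.
9 bins × 15 = 135; used 111; unused 24.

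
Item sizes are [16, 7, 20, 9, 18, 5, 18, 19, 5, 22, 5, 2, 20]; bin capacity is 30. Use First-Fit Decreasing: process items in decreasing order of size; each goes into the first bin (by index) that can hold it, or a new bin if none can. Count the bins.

7

Sorted descending: 22, 20, 20, 19, 18, 18, 16, 9, 7, 5, 5, 5, 2.
Put 22 in bin 1; 8 remain.
Put 20 in bin 2; 10 remain.
Put 20 in bin 3; 10 remain.
Put 19 in bin 4; 11 remain.
Put 18 in bin 5; 12 remain.
Put 18 in bin 6; 12 remain.
Put 16 in bin 7; 14 remain.
Put 9 in bin 2; 1 remain.
Put 7 in bin 1; 1 remain.
Put 5 in bin 3; 5 remain.
Put 5 in bin 3; 0 remain.
Put 5 in bin 4; 6 remain.
Put 2 in bin 4; 4 remain.
Final bins: [22,7] [20,9] [20,5,5] [19,5,2] [18] [18] [16].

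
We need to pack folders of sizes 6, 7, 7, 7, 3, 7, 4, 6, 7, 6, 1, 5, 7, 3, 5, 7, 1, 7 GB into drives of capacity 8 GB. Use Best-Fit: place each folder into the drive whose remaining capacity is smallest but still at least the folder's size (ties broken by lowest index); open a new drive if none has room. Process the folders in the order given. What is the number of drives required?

14 drives

Put 6 GB in drive 1; 2 GB remain.
Put 7 GB in drive 2; 1 GB remain.
Put 7 GB in drive 3; 1 GB remain.
Put 7 GB in drive 4; 1 GB remain.
Put 3 GB in drive 5; 5 GB remain.
Put 7 GB in drive 6; 1 GB remain.
Put 4 GB in drive 5; 1 GB remain.
Put 6 GB in drive 7; 2 GB remain.
Put 7 GB in drive 8; 1 GB remain.
Put 6 GB in drive 9; 2 GB remain.
Put 1 GB in drive 2; 0 GB remain.
Put 5 GB in drive 10; 3 GB remain.
Put 7 GB in drive 11; 1 GB remain.
Put 3 GB in drive 10; 0 GB remain.
Put 5 GB in drive 12; 3 GB remain.
Put 7 GB in drive 13; 1 GB remain.
Put 1 GB in drive 3; 0 GB remain.
Put 7 GB in drive 14; 1 GB remain.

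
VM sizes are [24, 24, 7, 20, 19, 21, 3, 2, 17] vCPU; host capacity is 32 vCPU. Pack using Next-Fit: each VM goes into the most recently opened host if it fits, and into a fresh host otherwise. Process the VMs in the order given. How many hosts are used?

6 hosts

host 1: place 24 vCPU, 8 vCPU left
host 2: place 24 vCPU, 8 vCPU left
host 2: place 7 vCPU, 1 vCPU left
host 3: place 20 vCPU, 12 vCPU left
host 4: place 19 vCPU, 13 vCPU left
host 5: place 21 vCPU, 11 vCPU left
host 5: place 3 vCPU, 8 vCPU left
host 5: place 2 vCPU, 6 vCPU left
host 6: place 17 vCPU, 15 vCPU left
Final hosts: [24] [24,7] [20] [19] [21,3,2] [17].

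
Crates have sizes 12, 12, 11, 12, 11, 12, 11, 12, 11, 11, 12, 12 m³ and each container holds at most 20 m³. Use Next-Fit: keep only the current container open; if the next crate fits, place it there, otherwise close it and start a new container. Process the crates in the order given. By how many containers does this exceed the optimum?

0

Next-Fit: [12] [12] [11] [12] [11] [12] [11] [12] [11] [11] [12] [12] → 12 containers.
12 crates exceed 10 m³ (half the capacity), and no two of those can share a container, so at least 12 containers are needed.
So 12 is already optimal.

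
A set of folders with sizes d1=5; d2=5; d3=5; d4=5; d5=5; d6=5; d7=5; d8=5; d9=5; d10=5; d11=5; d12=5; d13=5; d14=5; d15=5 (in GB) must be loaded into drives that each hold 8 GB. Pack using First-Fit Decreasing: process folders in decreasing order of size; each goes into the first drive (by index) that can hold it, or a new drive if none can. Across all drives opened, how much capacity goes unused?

Sorted descending: 5, 5, 5, 5, 5, 5, 5, 5, 5, 5, 5, 5, 5, 5, 5.
drive 1: place 5 GB, 3 GB left
drive 2: place 5 GB, 3 GB left
drive 3: place 5 GB, 3 GB left
drive 4: place 5 GB, 3 GB left
drive 5: place 5 GB, 3 GB left
drive 6: place 5 GB, 3 GB left
drive 7: place 5 GB, 3 GB left
drive 8: place 5 GB, 3 GB left
drive 9: place 5 GB, 3 GB left
drive 10: place 5 GB, 3 GB left
drive 11: place 5 GB, 3 GB left
drive 12: place 5 GB, 3 GB left
drive 13: place 5 GB, 3 GB left
drive 14: place 5 GB, 3 GB left
drive 15: place 5 GB, 3 GB left
15 drives × 8 GB = 120 GB; used 75 GB; unused 45 GB.

45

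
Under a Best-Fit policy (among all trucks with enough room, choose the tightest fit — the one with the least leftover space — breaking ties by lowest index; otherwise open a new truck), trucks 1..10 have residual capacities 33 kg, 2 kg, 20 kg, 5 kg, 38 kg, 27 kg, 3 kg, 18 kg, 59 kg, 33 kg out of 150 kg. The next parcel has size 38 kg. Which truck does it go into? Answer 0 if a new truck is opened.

5

Trucks with room: truck 5 (38 kg), truck 9 (59 kg).
Tightest fit is truck 5 with 38 kg free.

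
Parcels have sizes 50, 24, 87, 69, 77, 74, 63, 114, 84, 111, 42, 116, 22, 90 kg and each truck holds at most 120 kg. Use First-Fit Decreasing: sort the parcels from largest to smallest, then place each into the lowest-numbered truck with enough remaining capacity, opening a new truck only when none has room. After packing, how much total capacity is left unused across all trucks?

177

Sorted descending: 116, 114, 111, 90, 87, 84, 77, 74, 69, 63, 50, 42, 24, 22.
truck 1: place 116 kg, 4 kg left
truck 2: place 114 kg, 6 kg left
truck 3: place 111 kg, 9 kg left
truck 4: place 90 kg, 30 kg left
truck 5: place 87 kg, 33 kg left
truck 6: place 84 kg, 36 kg left
truck 7: place 77 kg, 43 kg left
truck 8: place 74 kg, 46 kg left
truck 9: place 69 kg, 51 kg left
truck 10: place 63 kg, 57 kg left
truck 9: place 50 kg, 1 kg left
truck 7: place 42 kg, 1 kg left
truck 4: place 24 kg, 6 kg left
truck 5: place 22 kg, 11 kg left
10 trucks × 120 kg = 1200 kg; used 1023 kg; unused 177 kg.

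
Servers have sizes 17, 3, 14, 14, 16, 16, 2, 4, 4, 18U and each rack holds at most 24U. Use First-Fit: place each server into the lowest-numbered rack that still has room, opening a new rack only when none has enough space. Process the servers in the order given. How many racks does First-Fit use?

17U → rack 1 (remaining 7U)
3U → rack 1 (remaining 4U)
14U → rack 2 (remaining 10U)
14U → rack 3 (remaining 10U)
16U → rack 4 (remaining 8U)
16U → rack 5 (remaining 8U)
2U → rack 1 (remaining 2U)
4U → rack 2 (remaining 6U)
4U → rack 2 (remaining 2U)
18U → rack 6 (remaining 6U)
Final racks: [17,3,2] [14,4,4] [14] [16] [16] [18].

6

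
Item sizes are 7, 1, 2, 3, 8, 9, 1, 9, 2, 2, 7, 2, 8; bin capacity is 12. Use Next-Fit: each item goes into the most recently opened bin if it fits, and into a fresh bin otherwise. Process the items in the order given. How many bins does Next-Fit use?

7 → bin 1 (remaining 5)
1 → bin 1 (remaining 4)
2 → bin 1 (remaining 2)
3 → bin 2 (remaining 9)
8 → bin 2 (remaining 1)
9 → bin 3 (remaining 3)
1 → bin 3 (remaining 2)
9 → bin 4 (remaining 3)
2 → bin 4 (remaining 1)
2 → bin 5 (remaining 10)
7 → bin 5 (remaining 3)
2 → bin 5 (remaining 1)
8 → bin 6 (remaining 4)

6 bins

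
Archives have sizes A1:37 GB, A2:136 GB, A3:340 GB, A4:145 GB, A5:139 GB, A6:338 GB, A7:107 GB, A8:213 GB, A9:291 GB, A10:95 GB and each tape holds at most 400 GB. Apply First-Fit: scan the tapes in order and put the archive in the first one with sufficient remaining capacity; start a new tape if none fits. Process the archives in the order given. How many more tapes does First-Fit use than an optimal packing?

First-Fit: [37,136,145] [340] [139,107,95] [338] [213] [291] → 6 tapes.
Total size 1841 GB; any packing needs at least ⌈1841/400⌉ = 5 tapes.
An optimal packing achieves that bound: [340,37] [338] [291,107] [213,145] [139,136,95] → 5 tapes.
Excess: 6 − 5 = 1.

1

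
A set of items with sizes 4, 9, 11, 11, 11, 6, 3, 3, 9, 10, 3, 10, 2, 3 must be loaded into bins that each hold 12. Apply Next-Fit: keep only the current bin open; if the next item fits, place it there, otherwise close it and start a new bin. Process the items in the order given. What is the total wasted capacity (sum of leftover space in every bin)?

4 → bin 1 (remaining 8)
9 → bin 2 (remaining 3)
11 → bin 3 (remaining 1)
11 → bin 4 (remaining 1)
11 → bin 5 (remaining 1)
6 → bin 6 (remaining 6)
3 → bin 6 (remaining 3)
3 → bin 6 (remaining 0)
9 → bin 7 (remaining 3)
10 → bin 8 (remaining 2)
3 → bin 9 (remaining 9)
10 → bin 10 (remaining 2)
2 → bin 10 (remaining 0)
3 → bin 11 (remaining 9)
11 bins × 12 = 132; used 95; unused 37.

37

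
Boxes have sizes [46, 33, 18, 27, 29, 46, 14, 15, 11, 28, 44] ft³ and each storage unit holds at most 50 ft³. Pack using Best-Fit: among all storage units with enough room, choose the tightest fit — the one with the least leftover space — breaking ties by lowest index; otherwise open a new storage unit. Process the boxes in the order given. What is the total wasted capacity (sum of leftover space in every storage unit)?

39

Put 46 ft³ in storage unit 1; 4 ft³ remain.
Put 33 ft³ in storage unit 2; 17 ft³ remain.
Put 18 ft³ in storage unit 3; 32 ft³ remain.
Put 27 ft³ in storage unit 3; 5 ft³ remain.
Put 29 ft³ in storage unit 4; 21 ft³ remain.
Put 46 ft³ in storage unit 5; 4 ft³ remain.
Put 14 ft³ in storage unit 2; 3 ft³ remain.
Put 15 ft³ in storage unit 4; 6 ft³ remain.
Put 11 ft³ in storage unit 6; 39 ft³ remain.
Put 28 ft³ in storage unit 6; 11 ft³ remain.
Put 44 ft³ in storage unit 7; 6 ft³ remain.
7 storage units × 50 ft³ = 350 ft³; used 311 ft³; unused 39 ft³.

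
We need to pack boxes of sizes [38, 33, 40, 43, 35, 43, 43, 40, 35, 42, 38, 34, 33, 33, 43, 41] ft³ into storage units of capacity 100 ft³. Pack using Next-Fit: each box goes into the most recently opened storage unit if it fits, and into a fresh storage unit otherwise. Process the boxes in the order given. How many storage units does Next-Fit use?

8

storage unit 1: place 38 ft³, 62 ft³ left
storage unit 1: place 33 ft³, 29 ft³ left
storage unit 2: place 40 ft³, 60 ft³ left
storage unit 2: place 43 ft³, 17 ft³ left
storage unit 3: place 35 ft³, 65 ft³ left
storage unit 3: place 43 ft³, 22 ft³ left
storage unit 4: place 43 ft³, 57 ft³ left
storage unit 4: place 40 ft³, 17 ft³ left
storage unit 5: place 35 ft³, 65 ft³ left
storage unit 5: place 42 ft³, 23 ft³ left
storage unit 6: place 38 ft³, 62 ft³ left
storage unit 6: place 34 ft³, 28 ft³ left
storage unit 7: place 33 ft³, 67 ft³ left
storage unit 7: place 33 ft³, 34 ft³ left
storage unit 8: place 43 ft³, 57 ft³ left
storage unit 8: place 41 ft³, 16 ft³ left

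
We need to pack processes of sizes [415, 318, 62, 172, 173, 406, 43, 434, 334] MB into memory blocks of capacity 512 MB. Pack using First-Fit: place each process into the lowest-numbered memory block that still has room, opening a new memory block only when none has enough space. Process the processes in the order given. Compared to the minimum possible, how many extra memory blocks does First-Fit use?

First-Fit: [415,62] [318,172] [173,43] [406] [434] [334] → 6 memory blocks.
Total size 2357 MB; any packing needs at least ⌈2357/512⌉ = 5 memory blocks.
An optimal packing achieves that bound: [434,62] [415,43] [406] [334,173] [318,172] → 5 memory blocks.
Excess: 6 − 5 = 1.

1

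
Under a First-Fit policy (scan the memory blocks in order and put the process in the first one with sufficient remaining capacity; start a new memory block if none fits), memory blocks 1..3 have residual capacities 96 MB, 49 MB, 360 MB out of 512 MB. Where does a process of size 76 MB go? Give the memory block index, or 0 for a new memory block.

Memory blocks with room: memory block 1 (96 MB), memory block 3 (360 MB).
The first with room is memory block 1.

1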